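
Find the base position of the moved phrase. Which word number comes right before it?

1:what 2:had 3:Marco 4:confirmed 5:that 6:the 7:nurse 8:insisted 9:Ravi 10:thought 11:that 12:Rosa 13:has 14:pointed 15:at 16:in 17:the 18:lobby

15

The displaced element is "what" (word 1).
It is linked across 3 clause boundaries (that → Ø → that).
It functions as the object of the preposition "at" of "pointed", so the gap sits immediately after word 15 ("at").
Base order: Marco had confirmed that the nurse insisted Ravi thought that Rosa has pointed at what in the lobby.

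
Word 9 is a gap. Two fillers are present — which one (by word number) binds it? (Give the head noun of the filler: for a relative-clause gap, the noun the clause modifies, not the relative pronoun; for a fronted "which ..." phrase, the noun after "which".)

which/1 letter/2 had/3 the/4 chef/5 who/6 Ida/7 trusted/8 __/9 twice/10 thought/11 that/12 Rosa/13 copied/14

The marked gap is inside the relative clause, the direct object of "trusted".
Its filler is the head noun "chef" (via "who"), at word 5.
(The other dependency links word 2 to a gap after word 14.)

5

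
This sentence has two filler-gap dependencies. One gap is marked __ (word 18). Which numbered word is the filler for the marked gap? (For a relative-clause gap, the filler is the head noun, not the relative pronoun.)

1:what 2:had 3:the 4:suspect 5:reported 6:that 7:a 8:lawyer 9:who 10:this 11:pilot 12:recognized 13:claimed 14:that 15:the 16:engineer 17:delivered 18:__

1

The marked gap is the direct object of "delivered".
Its filler is the fronted wh-phrase "what", at word 1.
(The other dependency links word 8 to a gap after word 12.)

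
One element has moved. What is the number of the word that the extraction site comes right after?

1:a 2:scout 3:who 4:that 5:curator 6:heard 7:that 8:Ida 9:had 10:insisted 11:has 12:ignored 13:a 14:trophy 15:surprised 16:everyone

10

The displaced element is "a scout" (word 2).
It is linked across 2 clause boundaries (that → Ø).
It functions as the subject of "ignored", so the gap sits immediately after word 10 ("insisted").
Base order: That curator heard that Ida had insisted that a scout has ignored a trophy.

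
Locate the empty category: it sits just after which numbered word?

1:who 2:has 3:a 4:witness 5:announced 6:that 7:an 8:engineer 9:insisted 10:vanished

The displaced element is "who" (word 1).
It is linked across 2 clause boundaries (that → Ø).
It functions as the subject of "vanished", so the gap sits immediately after word 9 ("insisted").
Base order: A witness has announced that an engineer insisted who vanished.

9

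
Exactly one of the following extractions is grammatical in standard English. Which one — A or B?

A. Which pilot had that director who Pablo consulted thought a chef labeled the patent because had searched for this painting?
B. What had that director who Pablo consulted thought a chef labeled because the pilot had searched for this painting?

B

In A, the wh-phrase is extracted from inside an adjunct island (introduced by "because"), which blocks movement.
In B, the extraction path crosses only that-complement boundaries, which are transparent.
So B is grammatical.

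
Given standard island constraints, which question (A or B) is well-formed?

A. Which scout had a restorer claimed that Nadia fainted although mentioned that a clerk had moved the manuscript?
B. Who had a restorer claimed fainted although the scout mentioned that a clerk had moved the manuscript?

B

In A, the wh-phrase is extracted from inside an adjunct island (introduced by "although"), which blocks movement.
In B, the extraction path crosses only that-complement boundaries, which are transparent.
So B is grammatical.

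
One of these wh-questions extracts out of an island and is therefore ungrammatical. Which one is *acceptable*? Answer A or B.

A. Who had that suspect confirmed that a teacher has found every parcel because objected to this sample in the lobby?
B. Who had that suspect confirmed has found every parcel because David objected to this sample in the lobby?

In A, the wh-phrase is extracted from inside an adjunct island (introduced by "because"), which blocks movement.
In B, the extraction path crosses only that-complement boundaries, which are transparent.
So B is grammatical.

B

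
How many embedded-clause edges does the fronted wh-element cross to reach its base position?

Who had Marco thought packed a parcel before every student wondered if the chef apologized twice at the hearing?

"who" is extracted from the subject of "packed".
Boundaries crossed, outermost first: [Ø] — 1 in total.

1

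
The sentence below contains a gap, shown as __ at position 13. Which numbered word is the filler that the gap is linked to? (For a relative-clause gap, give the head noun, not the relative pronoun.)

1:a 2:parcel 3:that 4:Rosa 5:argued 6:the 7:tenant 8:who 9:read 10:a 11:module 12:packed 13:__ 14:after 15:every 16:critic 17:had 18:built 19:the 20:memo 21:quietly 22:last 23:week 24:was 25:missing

The gap at 13 is the object of "packed", inside a relative clause.
The relative pronoun is "that" (word 3); it is bound by the head noun immediately before it.
Its filler is the head noun "parcel", at word 2.

2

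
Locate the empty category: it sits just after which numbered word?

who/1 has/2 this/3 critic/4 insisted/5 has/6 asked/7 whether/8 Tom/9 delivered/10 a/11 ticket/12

The displaced element is "who" (word 1).
It is linked across 1 clause boundary (Ø).
It functions as the subject of "asked", so the gap sits immediately after word 5 ("insisted").
Base order: This critic has insisted who has asked whether Tom delivered a ticket.

5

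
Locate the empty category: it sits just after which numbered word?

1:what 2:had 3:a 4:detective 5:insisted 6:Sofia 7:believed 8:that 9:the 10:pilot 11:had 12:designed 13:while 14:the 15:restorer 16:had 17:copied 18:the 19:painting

12

The displaced element is "what" (word 1).
It is linked across 2 clause boundaries (Ø → that).
It functions as the direct object of "designed", so the gap sits immediately after word 12 ("designed").
Base order: A detective had insisted Sofia believed that the pilot had designed what while the restorer had copied the painting.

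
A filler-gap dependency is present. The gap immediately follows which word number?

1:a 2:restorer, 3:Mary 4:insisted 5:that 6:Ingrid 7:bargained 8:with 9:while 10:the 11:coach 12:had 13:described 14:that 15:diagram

8

The displaced element is "a restorer" (word 2).
It is linked across 1 clause boundary (that).
It functions as the object of the preposition "with" of "bargained", so the gap sits immediately after word 8 ("with").
Base order: Mary insisted that Ingrid bargained with a restorer while the coach had described that diagram.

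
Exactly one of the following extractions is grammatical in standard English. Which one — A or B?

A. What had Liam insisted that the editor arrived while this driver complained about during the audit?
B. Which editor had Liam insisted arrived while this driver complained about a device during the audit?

B

In A, the wh-phrase is extracted from inside an adjunct island (introduced by "while"), which blocks movement.
In B, the extraction path crosses only that-complement boundaries, which are transparent.
So B is grammatical.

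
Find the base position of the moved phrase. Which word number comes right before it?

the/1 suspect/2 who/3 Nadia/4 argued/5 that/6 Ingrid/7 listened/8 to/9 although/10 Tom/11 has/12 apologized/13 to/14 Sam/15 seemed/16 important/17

9

The displaced element is "the suspect" (word 2).
It is linked across 1 clause boundary (that).
It functions as the object of the preposition "to" of "listened", so the gap sits immediately after word 9 ("to").
Base order: Nadia argued that Ingrid listened to the suspect although Tom has apologized to Sam.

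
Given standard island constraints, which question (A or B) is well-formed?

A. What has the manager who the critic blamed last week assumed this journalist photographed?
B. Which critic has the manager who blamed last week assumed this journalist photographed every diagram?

In B, the wh-phrase is extracted from inside a complex-NP island (relative clause) (introduced by "who"), which blocks movement.
In A, the extraction path crosses only that-complement boundaries, which are transparent.
So A is grammatical.

A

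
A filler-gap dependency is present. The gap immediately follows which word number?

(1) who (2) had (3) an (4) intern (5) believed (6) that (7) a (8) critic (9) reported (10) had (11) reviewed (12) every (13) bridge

9

The displaced element is "who" (word 1).
It is linked across 2 clause boundaries (that → Ø).
It functions as the subject of "reviewed", so the gap sits immediately after word 9 ("reported").
Base order: An intern had believed that a critic reported that who had reviewed every bridge.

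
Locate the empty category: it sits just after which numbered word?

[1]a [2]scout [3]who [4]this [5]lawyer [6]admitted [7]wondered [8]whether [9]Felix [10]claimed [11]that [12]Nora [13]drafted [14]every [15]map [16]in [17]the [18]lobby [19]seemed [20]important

The displaced element is "a scout" (word 2).
It is linked across 1 clause boundary (Ø).
It functions as the subject of "wondered", so the gap sits immediately after word 6 ("admitted").
Base order: This lawyer admitted that a scout wondered whether Felix claimed that Nora drafted every map in the lobby.

6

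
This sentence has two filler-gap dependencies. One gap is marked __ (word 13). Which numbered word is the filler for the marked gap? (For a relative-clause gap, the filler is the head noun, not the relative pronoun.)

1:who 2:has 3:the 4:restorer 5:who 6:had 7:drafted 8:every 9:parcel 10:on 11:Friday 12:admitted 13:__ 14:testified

1

The marked gap is the subject of "testified".
Its filler is the fronted wh-phrase "who", at word 1.
(The other dependency links word 4 to a gap after word 5.)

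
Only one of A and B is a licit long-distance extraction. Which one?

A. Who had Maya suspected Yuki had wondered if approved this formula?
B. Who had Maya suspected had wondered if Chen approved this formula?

B

In A, the wh-phrase is extracted from inside a wh-island (introduced by "if"), which blocks movement.
In B, the extraction path crosses only that-complement boundaries, which are transparent.
So B is grammatical.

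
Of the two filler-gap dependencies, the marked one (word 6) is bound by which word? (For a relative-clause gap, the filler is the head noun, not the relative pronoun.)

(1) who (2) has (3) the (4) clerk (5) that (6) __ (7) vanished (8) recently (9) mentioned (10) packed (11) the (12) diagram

4

The marked gap is inside the relative clause, the subject of "vanished".
Its filler is the head noun "clerk" (via "that"), at word 4.
(The other dependency links word 1 to a gap after word 9.)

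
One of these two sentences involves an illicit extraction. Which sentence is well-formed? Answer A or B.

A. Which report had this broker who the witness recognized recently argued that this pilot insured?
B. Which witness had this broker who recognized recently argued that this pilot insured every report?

A

In B, the wh-phrase is extracted from inside a complex-NP island (relative clause) (introduced by "who"), which blocks movement.
In A, the extraction path crosses only that-complement boundaries, which are transparent.
So A is grammatical.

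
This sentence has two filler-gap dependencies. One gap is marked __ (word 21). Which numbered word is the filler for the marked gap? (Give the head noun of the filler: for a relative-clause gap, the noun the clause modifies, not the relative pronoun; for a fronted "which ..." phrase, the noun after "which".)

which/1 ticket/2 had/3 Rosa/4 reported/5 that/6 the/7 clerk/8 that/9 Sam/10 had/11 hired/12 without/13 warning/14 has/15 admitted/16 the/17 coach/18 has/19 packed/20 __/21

2

The marked gap is the direct object of "packed".
Its filler is the fronted wh-phrase "which ticket", at word 2.
(The other dependency links word 8 to a gap after word 12.)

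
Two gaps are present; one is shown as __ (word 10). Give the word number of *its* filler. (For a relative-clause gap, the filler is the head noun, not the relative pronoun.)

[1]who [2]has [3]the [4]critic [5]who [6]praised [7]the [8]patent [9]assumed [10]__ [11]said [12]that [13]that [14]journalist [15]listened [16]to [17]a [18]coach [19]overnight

1

The marked gap is the subject of "said".
Its filler is the fronted wh-phrase "who", at word 1.
(The other dependency links word 4 to a gap after word 5.)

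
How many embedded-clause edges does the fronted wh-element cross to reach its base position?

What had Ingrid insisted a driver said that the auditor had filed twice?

2

"what" is extracted from the object of "filed".
Boundaries crossed, outermost first: [Ø], [that] — 2 in total.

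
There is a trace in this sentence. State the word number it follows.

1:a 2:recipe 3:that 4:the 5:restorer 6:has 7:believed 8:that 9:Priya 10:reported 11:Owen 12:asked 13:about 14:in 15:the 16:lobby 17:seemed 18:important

The displaced element is "a recipe" (word 2).
It is linked across 2 clause boundaries (that → Ø).
It functions as the object of the preposition "about" of "asked", so the gap sits immediately after word 13 ("about").
Base order: The restorer has believed that Priya reported Owen asked about a recipe in the lobby.

13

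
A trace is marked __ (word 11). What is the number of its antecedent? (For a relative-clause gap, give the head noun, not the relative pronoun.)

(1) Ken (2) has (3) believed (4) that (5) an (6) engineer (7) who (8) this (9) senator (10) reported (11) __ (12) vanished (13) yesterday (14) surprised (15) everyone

6

The gap at 11 is the subject of "vanished", inside a relative clause.
The relative pronoun is "who" (word 7); it is bound by the head noun immediately before it.
Its filler is the head noun "engineer", at word 6.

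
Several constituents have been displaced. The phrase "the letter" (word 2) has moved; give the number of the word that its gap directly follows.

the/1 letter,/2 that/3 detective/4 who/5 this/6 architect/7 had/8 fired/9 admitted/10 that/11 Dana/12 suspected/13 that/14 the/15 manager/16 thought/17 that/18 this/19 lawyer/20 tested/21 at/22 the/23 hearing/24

The displaced element is "the letter" (word 2).
It is linked across 3 clause boundaries (that → that → that).
It functions as the direct object of "tested", so the gap sits immediately after word 21 ("tested").
Base order: That detective who this architect had fired admitted that Dana suspected that the manager thought that this lawyer tested the letter at the hearing.

21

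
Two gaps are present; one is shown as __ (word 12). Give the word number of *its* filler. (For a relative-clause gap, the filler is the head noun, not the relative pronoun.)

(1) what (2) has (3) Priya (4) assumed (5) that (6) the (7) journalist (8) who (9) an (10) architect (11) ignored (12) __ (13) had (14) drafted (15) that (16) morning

The marked gap is inside the relative clause, the direct object of "ignored".
Its filler is the head noun "journalist" (via "who"), at word 7.
(The other dependency links word 1 to a gap after word 14.)

7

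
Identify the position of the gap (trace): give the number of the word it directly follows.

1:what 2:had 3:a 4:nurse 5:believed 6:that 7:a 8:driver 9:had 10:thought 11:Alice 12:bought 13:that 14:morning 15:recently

12

The displaced element is "what" (word 1).
It is linked across 2 clause boundaries (that → Ø).
It functions as the direct object of "bought", so the gap sits immediately after word 12 ("bought").
Base order: A nurse had believed that a driver had thought Alice bought what that morning recently.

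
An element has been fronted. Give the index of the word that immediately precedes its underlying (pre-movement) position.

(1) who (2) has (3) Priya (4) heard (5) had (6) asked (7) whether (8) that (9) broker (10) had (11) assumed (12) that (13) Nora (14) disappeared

4

The displaced element is "who" (word 1).
It is linked across 1 clause boundary (Ø).
It functions as the subject of "asked", so the gap sits immediately after word 4 ("heard").
Base order: Priya has heard that who had asked whether that broker had assumed that Nora disappeared.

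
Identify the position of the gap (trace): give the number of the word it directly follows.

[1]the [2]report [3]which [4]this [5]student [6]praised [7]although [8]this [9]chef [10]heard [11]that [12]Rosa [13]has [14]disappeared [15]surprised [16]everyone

6

The displaced element is "the report" (word 2).
It functions as the direct object of "praised", so the gap sits immediately after word 6 ("praised").
Base order: This student praised the report although this chef heard that Rosa has disappeared.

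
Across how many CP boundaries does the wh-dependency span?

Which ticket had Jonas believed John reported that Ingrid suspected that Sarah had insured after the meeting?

"which ticket" is extracted from the object of "insured".
Boundaries crossed, outermost first: [Ø], [that], [that] — 3 in total.

3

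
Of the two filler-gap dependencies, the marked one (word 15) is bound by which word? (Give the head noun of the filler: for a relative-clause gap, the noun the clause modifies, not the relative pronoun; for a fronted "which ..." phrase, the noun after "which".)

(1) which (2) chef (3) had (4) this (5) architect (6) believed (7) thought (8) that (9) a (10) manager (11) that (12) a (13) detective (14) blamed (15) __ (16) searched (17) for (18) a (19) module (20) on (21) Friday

10

The marked gap is inside the relative clause, the direct object of "blamed".
Its filler is the head noun "manager" (via "that"), at word 10.
(The other dependency links word 2 to a gap after word 6.)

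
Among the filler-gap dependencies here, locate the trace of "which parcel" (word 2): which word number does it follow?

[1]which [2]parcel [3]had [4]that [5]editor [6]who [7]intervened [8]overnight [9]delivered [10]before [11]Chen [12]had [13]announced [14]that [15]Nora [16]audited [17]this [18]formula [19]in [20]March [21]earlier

The displaced element is "which parcel" (word 2).
It functions as the direct object of "delivered", so the gap sits immediately after word 9 ("delivered").
Base order: That editor who intervened overnight had delivered which parcel before Chen had announced that Nora audited this formula in March earlier.

9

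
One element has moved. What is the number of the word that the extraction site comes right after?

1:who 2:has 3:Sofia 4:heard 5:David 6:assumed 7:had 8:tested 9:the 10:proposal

6

The displaced element is "who" (word 1).
It is linked across 2 clause boundaries (Ø → Ø).
It functions as the subject of "tested", so the gap sits immediately after word 6 ("assumed").
Base order: Sofia has heard David assumed who had tested the proposal.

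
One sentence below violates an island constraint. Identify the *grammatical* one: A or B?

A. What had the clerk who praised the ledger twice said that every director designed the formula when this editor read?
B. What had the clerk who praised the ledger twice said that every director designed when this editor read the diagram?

B

In A, the wh-phrase is extracted from inside an adjunct island (introduced by "when"), which blocks movement.
In B, the extraction path crosses only that-complement boundaries, which are transparent.
So B is grammatical.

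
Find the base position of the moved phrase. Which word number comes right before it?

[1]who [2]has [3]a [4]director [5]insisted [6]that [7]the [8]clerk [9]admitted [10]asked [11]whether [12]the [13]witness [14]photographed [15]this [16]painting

9

The displaced element is "who" (word 1).
It is linked across 2 clause boundaries (that → Ø).
It functions as the subject of "asked", so the gap sits immediately after word 9 ("admitted").
Base order: A director has insisted that the clerk admitted who asked whether the witness photographed this painting.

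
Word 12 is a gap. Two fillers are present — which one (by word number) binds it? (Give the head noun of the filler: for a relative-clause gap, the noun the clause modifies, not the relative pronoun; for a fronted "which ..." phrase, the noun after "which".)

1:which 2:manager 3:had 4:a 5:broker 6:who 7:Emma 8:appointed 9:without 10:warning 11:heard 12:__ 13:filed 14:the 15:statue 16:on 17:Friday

2

The marked gap is the subject of "filed".
Its filler is the fronted wh-phrase "which manager", at word 2.
(The other dependency links word 5 to a gap after word 8.)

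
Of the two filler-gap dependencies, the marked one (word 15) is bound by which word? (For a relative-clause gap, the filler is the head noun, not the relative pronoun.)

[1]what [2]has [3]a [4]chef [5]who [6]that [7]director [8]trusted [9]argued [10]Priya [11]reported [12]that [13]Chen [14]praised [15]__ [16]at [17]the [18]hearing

1

The marked gap is the direct object of "praised".
Its filler is the fronted wh-phrase "what", at word 1.
(The other dependency links word 4 to a gap after word 8.)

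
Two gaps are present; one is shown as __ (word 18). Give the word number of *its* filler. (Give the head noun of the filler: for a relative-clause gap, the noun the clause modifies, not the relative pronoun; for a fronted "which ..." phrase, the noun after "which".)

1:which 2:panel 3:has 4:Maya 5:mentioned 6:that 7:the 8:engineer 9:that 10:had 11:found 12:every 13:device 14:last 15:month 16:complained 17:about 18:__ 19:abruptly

2

The marked gap is the object of the preposition "about" of "complained".
Its filler is the fronted wh-phrase "which panel", at word 2.
(The other dependency links word 8 to a gap after word 9.)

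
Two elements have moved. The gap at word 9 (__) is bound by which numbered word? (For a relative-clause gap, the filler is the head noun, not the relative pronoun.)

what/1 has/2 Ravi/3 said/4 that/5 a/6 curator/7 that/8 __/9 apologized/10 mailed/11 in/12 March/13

The marked gap is inside the relative clause, the subject of "apologized".
Its filler is the head noun "curator" (via "that"), at word 7.
(The other dependency links word 1 to a gap after word 11.)

7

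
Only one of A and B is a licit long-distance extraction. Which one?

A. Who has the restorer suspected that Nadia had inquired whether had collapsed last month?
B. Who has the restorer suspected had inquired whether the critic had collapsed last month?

In A, the wh-phrase is extracted from inside a wh-island (introduced by "whether"), which blocks movement.
In B, the extraction path crosses only that-complement boundaries, which are transparent.
So B is grammatical.

B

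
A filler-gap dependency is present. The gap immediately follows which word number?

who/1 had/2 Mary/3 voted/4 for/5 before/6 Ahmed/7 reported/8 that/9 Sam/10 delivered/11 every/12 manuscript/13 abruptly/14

The displaced element is "who" (word 1).
It functions as the object of the preposition "for" of "voted", so the gap sits immediately after word 5 ("for").
Base order: Mary had voted for who before Ahmed reported that Sam delivered every manuscript abruptly.

5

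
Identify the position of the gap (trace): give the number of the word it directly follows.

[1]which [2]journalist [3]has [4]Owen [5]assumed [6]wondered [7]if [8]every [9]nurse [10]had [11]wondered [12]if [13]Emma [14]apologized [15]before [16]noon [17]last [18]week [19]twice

The displaced element is "which journalist" (word 2).
It is linked across 1 clause boundary (Ø).
It functions as the subject of "wondered", so the gap sits immediately after word 5 ("assumed").
Base order: Owen has assumed that which journalist wondered if every nurse had wondered if Emma apologized before noon last week twice.

5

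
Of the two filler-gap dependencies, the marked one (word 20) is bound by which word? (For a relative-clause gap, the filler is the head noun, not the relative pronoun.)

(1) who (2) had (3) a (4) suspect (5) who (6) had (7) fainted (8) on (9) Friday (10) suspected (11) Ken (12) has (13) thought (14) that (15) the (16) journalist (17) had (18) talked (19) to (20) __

The marked gap is the object of the preposition "to" of "talked".
Its filler is the fronted wh-phrase "who", at word 1.
(The other dependency links word 4 to a gap after word 5.)

1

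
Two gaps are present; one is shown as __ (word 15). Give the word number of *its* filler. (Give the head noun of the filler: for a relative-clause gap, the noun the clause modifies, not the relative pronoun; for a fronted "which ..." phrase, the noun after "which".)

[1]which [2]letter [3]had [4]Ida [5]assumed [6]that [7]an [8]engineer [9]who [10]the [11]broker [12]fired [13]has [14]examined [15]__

2

The marked gap is the direct object of "examined".
Its filler is the fronted wh-phrase "which letter", at word 2.
(The other dependency links word 8 to a gap after word 12.)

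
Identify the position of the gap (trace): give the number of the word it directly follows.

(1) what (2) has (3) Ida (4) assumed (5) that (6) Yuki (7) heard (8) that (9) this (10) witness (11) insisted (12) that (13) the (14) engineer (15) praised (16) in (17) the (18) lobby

15

The displaced element is "what" (word 1).
It is linked across 3 clause boundaries (that → that → that).
It functions as the direct object of "praised", so the gap sits immediately after word 15 ("praised").
Base order: Ida has assumed that Yuki heard that this witness insisted that the engineer praised what in the lobby.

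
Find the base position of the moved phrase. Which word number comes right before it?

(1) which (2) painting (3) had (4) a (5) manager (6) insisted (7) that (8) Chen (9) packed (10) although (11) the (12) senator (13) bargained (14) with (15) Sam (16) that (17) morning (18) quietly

The displaced element is "which painting" (word 2).
It is linked across 1 clause boundary (that).
It functions as the direct object of "packed", so the gap sits immediately after word 9 ("packed").
Base order: A manager had insisted that Chen packed which painting although the senator bargained with Sam that morning quietly.

9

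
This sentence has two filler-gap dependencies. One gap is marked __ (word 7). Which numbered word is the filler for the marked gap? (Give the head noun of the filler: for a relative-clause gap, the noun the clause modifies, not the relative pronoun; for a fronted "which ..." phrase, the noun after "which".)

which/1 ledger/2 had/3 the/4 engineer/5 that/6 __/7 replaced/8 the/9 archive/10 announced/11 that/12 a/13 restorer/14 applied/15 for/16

The marked gap is inside the relative clause, the subject of "replaced".
Its filler is the head noun "engineer" (via "that"), at word 5.
(The other dependency links word 2 to a gap after word 16.)

5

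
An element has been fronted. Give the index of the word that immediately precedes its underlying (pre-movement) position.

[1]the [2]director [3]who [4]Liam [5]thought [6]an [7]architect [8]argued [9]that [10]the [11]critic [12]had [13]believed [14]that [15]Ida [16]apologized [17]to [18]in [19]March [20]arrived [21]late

17

The displaced element is "the director" (word 2).
It is linked across 3 clause boundaries (Ø → that → that).
It functions as the object of the preposition "to" of "apologized", so the gap sits immediately after word 17 ("to").
Base order: Liam thought an architect argued that the critic had believed that Ida apologized to the director in March.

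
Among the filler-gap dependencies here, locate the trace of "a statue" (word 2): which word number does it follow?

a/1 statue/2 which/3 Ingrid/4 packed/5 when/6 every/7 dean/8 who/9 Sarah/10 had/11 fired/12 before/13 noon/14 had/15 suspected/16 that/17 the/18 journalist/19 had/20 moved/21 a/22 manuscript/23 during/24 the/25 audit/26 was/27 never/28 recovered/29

5

The displaced element is "a statue" (word 2).
It functions as the direct object of "packed", so the gap sits immediately after word 5 ("packed").
Base order: Ingrid packed a statue when every dean who Sarah had fired before noon had suspected that the journalist had moved a manuscript during the audit.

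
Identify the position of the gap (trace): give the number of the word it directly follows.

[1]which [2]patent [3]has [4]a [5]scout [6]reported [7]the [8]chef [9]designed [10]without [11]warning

9

The displaced element is "which patent" (word 2).
It is linked across 1 clause boundary (Ø).
It functions as the direct object of "designed", so the gap sits immediately after word 9 ("designed").
Base order: A scout has reported the chef designed which patent without warning.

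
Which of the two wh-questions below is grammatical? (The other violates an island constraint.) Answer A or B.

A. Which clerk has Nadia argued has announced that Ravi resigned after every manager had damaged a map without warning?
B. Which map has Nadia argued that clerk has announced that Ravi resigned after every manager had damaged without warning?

A

In B, the wh-phrase is extracted from inside an adjunct island (introduced by "after"), which blocks movement.
In A, the extraction path crosses only that-complement boundaries, which are transparent.
So A is grammatical.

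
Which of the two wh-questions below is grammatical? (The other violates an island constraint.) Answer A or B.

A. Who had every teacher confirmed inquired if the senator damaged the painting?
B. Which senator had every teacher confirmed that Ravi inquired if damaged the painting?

A

In B, the wh-phrase is extracted from inside a wh-island (introduced by "if"), which blocks movement.
In A, the extraction path crosses only that-complement boundaries, which are transparent.
So A is grammatical.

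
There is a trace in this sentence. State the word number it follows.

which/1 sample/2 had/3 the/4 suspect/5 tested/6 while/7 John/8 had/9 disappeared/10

6

The displaced element is "which sample" (word 2).
It functions as the direct object of "tested", so the gap sits immediately after word 6 ("tested").
Base order: The suspect had tested which sample while John had disappeared.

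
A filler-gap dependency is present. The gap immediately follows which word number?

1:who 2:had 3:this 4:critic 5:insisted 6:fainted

5

The displaced element is "who" (word 1).
It is linked across 1 clause boundary (Ø).
It functions as the subject of "fainted", so the gap sits immediately after word 5 ("insisted").
Base order: This critic had insisted that who fainted.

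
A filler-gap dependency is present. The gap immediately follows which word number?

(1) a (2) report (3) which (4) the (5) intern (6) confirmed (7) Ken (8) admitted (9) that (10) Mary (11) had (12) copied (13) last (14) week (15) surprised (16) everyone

12

The displaced element is "a report" (word 2).
It is linked across 2 clause boundaries (Ø → that).
It functions as the direct object of "copied", so the gap sits immediately after word 12 ("copied").
Base order: The intern confirmed Ken admitted that Mary had copied a report last week.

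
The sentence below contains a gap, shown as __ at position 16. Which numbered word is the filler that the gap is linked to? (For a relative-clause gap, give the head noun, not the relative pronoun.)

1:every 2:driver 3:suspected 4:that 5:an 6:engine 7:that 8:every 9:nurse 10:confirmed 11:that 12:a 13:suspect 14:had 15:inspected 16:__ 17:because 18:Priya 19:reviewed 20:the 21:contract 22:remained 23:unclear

6

The gap at 16 is the object of "inspected", inside a relative clause.
The relative pronoun is "that" (word 7); it is bound by the head noun immediately before it.
Its filler is the head noun "engine", at word 6.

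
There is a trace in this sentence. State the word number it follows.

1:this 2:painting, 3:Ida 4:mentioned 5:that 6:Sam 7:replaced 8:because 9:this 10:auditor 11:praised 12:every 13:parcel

7

The displaced element is "this painting" (word 2).
It is linked across 1 clause boundary (that).
It functions as the direct object of "replaced", so the gap sits immediately after word 7 ("replaced").
Base order: Ida mentioned that Sam replaced this painting because this auditor praised every parcel.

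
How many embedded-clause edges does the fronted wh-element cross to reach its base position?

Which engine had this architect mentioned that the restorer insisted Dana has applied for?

2

"which engine" is extracted from the PP object of "applied".
Boundaries crossed, outermost first: [that], [Ø] — 2 in total.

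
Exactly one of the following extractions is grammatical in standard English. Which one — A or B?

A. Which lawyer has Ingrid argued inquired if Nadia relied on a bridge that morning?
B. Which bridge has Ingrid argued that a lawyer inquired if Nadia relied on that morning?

In B, the wh-phrase is extracted from inside a wh-island (introduced by "if"), which blocks movement.
In A, the extraction path crosses only that-complement boundaries, which are transparent.
So A is grammatical.

A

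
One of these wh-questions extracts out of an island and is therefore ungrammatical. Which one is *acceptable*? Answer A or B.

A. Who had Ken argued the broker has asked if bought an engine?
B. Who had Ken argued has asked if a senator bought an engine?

B

In A, the wh-phrase is extracted from inside a wh-island (introduced by "if"), which blocks movement.
In B, the extraction path crosses only that-complement boundaries, which are transparent.
So B is grammatical.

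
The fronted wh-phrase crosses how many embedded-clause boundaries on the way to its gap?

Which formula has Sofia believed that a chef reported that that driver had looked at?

"which formula" is extracted from the PP object of "looked".
Boundaries crossed, outermost first: [that], [that] — 2 in total.

2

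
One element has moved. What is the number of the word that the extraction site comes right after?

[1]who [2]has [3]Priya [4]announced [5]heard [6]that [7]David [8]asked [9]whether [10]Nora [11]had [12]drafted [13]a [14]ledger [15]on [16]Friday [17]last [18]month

4

The displaced element is "who" (word 1).
It is linked across 1 clause boundary (Ø).
It functions as the subject of "heard", so the gap sits immediately after word 4 ("announced").
Base order: Priya has announced who heard that David asked whether Nora had drafted a ledger on Friday last month.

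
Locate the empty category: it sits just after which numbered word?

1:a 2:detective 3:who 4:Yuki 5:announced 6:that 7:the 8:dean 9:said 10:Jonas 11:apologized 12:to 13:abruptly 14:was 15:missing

12

The displaced element is "a detective" (word 2).
It is linked across 2 clause boundaries (that → Ø).
It functions as the object of the preposition "to" of "apologized", so the gap sits immediately after word 12 ("to").
Base order: Yuki announced that the dean said Jonas apologized to a detective abruptly.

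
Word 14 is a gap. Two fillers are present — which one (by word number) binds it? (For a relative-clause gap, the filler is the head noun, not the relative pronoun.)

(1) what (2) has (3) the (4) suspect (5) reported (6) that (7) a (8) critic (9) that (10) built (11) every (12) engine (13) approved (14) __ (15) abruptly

The marked gap is the direct object of "approved".
Its filler is the fronted wh-phrase "what", at word 1.
(The other dependency links word 8 to a gap after word 9.)

1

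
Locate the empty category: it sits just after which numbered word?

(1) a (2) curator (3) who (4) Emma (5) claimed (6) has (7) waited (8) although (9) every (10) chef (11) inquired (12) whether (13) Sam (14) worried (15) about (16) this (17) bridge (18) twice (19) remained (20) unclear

5

The displaced element is "a curator" (word 2).
It is linked across 1 clause boundary (Ø).
It functions as the subject of "waited", so the gap sits immediately after word 5 ("claimed").
Base order: Emma claimed that a curator has waited although every chef inquired whether Sam worried about this bridge twice.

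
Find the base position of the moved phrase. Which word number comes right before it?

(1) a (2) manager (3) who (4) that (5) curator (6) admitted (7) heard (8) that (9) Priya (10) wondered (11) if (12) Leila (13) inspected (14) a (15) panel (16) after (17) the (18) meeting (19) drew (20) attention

6

The displaced element is "a manager" (word 2).
It is linked across 1 clause boundary (Ø).
It functions as the subject of "heard", so the gap sits immediately after word 6 ("admitted").
Base order: That curator admitted that a manager heard that Priya wondered if Leila inspected a panel after the meeting.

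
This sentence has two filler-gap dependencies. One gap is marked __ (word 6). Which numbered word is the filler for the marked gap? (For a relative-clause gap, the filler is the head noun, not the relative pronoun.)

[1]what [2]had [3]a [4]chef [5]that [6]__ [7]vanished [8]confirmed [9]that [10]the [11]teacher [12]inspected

The marked gap is inside the relative clause, the subject of "vanished".
Its filler is the head noun "chef" (via "that"), at word 4.
(The other dependency links word 1 to a gap after word 12.)

4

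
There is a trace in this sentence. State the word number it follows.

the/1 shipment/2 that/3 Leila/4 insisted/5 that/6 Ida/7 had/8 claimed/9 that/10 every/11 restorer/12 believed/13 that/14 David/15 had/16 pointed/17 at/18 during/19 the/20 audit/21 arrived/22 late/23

18

The displaced element is "the shipment" (word 2).
It is linked across 3 clause boundaries (that → that → that).
It functions as the object of the preposition "at" of "pointed", so the gap sits immediately after word 18 ("at").
Base order: Leila insisted that Ida had claimed that every restorer believed that David had pointed at the shipment during the audit.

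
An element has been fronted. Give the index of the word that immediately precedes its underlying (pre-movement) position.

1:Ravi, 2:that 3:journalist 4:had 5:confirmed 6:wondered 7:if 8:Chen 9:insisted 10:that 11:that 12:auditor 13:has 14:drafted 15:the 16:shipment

5

The displaced element is "Ravi" (word 1).
It is linked across 1 clause boundary (Ø).
It functions as the subject of "wondered", so the gap sits immediately after word 5 ("confirmed").
Base order: That journalist had confirmed Ravi wondered if Chen insisted that that auditor has drafted the shipment.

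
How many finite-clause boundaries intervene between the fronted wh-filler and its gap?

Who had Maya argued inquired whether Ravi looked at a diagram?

"who" is extracted from the subject of "inquired".
Boundaries crossed, outermost first: [Ø] — 1 in total.

1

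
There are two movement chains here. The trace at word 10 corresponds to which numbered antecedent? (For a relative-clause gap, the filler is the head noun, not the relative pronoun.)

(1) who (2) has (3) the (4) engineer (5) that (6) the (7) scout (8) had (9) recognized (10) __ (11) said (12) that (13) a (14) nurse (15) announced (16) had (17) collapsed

The marked gap is inside the relative clause, the direct object of "recognized".
Its filler is the head noun "engineer" (via "that"), at word 4.
(The other dependency links word 1 to a gap after word 15.)

4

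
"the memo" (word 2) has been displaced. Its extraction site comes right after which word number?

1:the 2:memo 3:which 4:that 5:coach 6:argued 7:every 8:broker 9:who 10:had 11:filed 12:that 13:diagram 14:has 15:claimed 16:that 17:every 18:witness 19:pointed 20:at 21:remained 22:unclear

20

The displaced element is "the memo" (word 2).
It is linked across 2 clause boundaries (Ø → that).
It functions as the object of the preposition "at" of "pointed", so the gap sits immediately after word 20 ("at").
Base order: That coach argued every broker who had filed that diagram has claimed that every witness pointed at the memo.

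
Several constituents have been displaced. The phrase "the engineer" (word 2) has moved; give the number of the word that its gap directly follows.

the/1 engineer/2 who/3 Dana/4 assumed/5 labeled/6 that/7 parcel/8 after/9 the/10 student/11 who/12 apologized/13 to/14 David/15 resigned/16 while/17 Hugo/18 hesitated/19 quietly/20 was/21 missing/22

The displaced element is "the engineer" (word 2).
It is linked across 1 clause boundary (Ø).
It functions as the subject of "labeled", so the gap sits immediately after word 5 ("assumed").
Base order: Dana assumed the engineer labeled that parcel after the student who apologized to David resigned while Hugo hesitated quietly.

5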